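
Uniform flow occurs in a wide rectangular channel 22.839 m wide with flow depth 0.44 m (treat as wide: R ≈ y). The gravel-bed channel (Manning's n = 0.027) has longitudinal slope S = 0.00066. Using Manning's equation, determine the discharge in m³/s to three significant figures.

5.53 m³/s

A = b·y = 22.839 × 0.44 = 10.05 m²
Wide channel: R ≈ y = 0.44 m
Q = (1/n)·A·R^(2/3)·S^(1/2) = (1/0.027) × 10.05 × 0.4400^(2/3) × 0.00066^(1/2) = 5.531 m³/s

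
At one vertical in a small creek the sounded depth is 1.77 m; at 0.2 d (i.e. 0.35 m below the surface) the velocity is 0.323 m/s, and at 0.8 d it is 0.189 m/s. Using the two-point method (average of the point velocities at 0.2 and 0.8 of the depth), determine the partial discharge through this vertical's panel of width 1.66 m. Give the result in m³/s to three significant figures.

v̄ = (0.323 + 0.189) / 2 = 0.2560 m/s
q = v̄ × d × w = 0.2560 × 1.77 × 1.66 = 0.7522 m³/s

0.752 m³/s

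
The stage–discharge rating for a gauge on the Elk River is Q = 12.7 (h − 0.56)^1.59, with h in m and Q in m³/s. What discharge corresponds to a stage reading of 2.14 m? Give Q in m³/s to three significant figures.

Q = 12.7 × (2.14 − 0.56)^1.59 = 12.7 × 1.58^1.59 = 26.28 m³/s

26.3 m³/s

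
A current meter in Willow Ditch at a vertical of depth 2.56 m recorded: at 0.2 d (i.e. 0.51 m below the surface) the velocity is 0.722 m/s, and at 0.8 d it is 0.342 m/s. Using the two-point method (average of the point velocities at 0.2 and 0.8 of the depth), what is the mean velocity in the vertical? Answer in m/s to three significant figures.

v̄ = (0.722 + 0.342) / 2 = 0.5320 m/s

0.532 m/s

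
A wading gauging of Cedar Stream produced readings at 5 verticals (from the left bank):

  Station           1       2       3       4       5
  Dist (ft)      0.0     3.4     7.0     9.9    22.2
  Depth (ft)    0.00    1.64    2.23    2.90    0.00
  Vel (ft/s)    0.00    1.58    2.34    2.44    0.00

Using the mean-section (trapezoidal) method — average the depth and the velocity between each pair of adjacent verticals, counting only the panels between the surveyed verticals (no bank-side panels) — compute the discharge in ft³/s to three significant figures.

Panel 1-2: Δb = 3.4 ft, d̄ = (0.00+1.64)/2 = 0.82, v̄ = (0.00+1.58)/2 = 0.79 → q = 3.4×0.82×0.79 = 2.203 ft³/s
Panel 2-3: Δb = 3.6 ft, d̄ = (1.64+2.23)/2 = 1.935, v̄ = (1.58+2.34)/2 = 1.96 → q = 3.6×1.935×1.96 = 13.65 ft³/s
Panel 3-4: Δb = 2.9 ft, d̄ = (2.23+2.90)/2 = 2.565, v̄ = (2.34+2.44)/2 = 2.39 → q = 2.9×2.565×2.39 = 17.78 ft³/s
Panel 4-5: Δb = 12.3 ft, d̄ = (2.90+0.00)/2 = 1.45, v̄ = (2.44+0.00)/2 = 1.22 → q = 12.3×1.45×1.22 = 21.76 ft³/s
Q = Σ q = 55.39 ft³/s

55.4 ft³/s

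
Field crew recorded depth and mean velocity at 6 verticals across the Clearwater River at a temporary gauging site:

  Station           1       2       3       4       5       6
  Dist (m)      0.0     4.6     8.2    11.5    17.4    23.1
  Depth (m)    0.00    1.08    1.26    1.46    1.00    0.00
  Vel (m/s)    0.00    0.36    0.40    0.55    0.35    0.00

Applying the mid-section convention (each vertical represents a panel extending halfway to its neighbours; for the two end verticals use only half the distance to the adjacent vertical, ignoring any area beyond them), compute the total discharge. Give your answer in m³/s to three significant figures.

w_2 = (8.2 − 0.0)/2 = 4.1 m; q_2 = 0.36 × 1.08 × 4.1 = 1.594 m³/s
w_3 = (11.5 − 4.6)/2 = 3.45 m; q_3 = 0.40 × 1.26 × 3.45 = 1.739 m³/s
w_4 = (17.4 − 8.2)/2 = 4.6 m; q_4 = 0.55 × 1.46 × 4.6 = 3.694 m³/s
w_5 = (23.1 − 11.5)/2 = 5.8 m; q_5 = 0.35 × 1.00 × 5.8 = 2.030 m³/s
Stations 1, 6 contribute zero (depth or velocity is 0).
Q = Σ qᵢ = 9.057 m³/s

9.06 m³/s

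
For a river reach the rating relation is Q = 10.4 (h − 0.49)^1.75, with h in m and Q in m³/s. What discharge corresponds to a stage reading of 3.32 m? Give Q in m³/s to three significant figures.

64.2 m³/s

Q = 10.4 × (3.32 − 0.49)^1.75 = 10.4 × 2.83^1.75 = 64.22 m³/s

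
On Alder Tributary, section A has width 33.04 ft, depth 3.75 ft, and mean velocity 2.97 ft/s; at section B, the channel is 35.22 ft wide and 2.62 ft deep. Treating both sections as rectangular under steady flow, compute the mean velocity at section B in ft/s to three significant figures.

3.99 ft/s

Q = A₁V₁ = (33.04×3.75) × 2.97 = 368.0 ft³/s
A₂ = 35.22 × 2.62 = 92.28 ft²
V₂ = Q/A₂ = 368.0/92.28 = 3.988 ft/s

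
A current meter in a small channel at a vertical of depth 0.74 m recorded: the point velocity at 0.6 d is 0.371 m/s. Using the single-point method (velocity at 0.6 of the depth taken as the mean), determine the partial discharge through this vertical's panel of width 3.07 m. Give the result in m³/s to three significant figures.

0.843 m³/s

v̄ = v₀.₆ = 0.371 m/s
q = v̄ × d × w = 0.3710 × 0.74 × 3.07 = 0.8428 m³/s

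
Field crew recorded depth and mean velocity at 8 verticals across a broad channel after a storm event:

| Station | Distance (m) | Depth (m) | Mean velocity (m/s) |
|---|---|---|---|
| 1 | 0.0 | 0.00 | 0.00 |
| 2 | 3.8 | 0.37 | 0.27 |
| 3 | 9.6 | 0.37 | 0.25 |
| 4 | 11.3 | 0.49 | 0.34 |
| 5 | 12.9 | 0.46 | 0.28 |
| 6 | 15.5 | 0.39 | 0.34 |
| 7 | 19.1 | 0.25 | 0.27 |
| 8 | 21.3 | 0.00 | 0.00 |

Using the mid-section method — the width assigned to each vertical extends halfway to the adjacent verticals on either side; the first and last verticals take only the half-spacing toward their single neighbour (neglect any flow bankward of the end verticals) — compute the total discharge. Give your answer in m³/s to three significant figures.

1.98 m³/s

w_2 = (9.6 − 0.0)/2 = 4.8 m; q_2 = 0.27 × 0.37 × 4.8 = 0.4795 m³/s
w_3 = (11.3 − 3.8)/2 = 3.75 m; q_3 = 0.25 × 0.37 × 3.75 = 0.3469 m³/s
w_4 = (12.9 − 9.6)/2 = 1.65 m; q_4 = 0.34 × 0.49 × 1.65 = 0.2749 m³/s
w_5 = (15.5 − 11.3)/2 = 2.1 m; q_5 = 0.28 × 0.46 × 2.1 = 0.2705 m³/s
w_6 = (19.1 − 12.9)/2 = 3.1 m; q_6 = 0.34 × 0.39 × 3.1 = 0.4111 m³/s
w_7 = (21.3 − 15.5)/2 = 2.9 m; q_7 = 0.27 × 0.25 × 2.9 = 0.1958 m³/s
Stations 1, 8 contribute zero (depth or velocity is 0).
Q = Σ qᵢ = 1.979 m³/s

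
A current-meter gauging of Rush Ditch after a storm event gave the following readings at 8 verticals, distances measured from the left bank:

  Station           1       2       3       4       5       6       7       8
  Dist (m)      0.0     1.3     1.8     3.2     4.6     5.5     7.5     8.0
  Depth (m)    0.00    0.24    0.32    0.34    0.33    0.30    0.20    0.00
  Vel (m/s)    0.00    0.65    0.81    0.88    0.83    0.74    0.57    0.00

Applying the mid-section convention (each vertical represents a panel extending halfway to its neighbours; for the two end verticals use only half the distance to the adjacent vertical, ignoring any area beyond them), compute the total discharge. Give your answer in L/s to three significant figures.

w_2 = (1.8 − 0.0)/2 = 0.9 m; q_2 = 0.65 × 0.24 × 0.9 = 0.1404 m³/s
w_3 = (3.2 − 1.3)/2 = 0.95 m; q_3 = 0.81 × 0.32 × 0.95 = 0.2462 m³/s
w_4 = (4.6 − 1.8)/2 = 1.4 m; q_4 = 0.88 × 0.34 × 1.4 = 0.4189 m³/s
w_5 = (5.5 − 3.2)/2 = 1.15 m; q_5 = 0.83 × 0.33 × 1.15 = 0.3150 m³/s
w_6 = (7.5 − 4.6)/2 = 1.45 m; q_6 = 0.74 × 0.30 × 1.45 = 0.3219 m³/s
w_7 = (8.0 − 5.5)/2 = 1.25 m; q_7 = 0.57 × 0.20 × 1.25 = 0.1425 m³/s
Stations 1, 8 contribute zero (depth or velocity is 0).
Q = Σ qᵢ = 1.585 m³/s
= 1.585 × 1000 = 1585 L/s

1580 L/s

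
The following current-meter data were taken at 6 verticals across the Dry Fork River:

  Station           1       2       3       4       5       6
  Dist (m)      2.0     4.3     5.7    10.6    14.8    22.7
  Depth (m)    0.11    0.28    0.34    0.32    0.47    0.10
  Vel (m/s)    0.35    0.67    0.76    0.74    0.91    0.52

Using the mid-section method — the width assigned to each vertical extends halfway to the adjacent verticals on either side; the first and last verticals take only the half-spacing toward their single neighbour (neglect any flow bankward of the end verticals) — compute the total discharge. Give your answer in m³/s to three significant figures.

5.08 m³/s

w_1 = (4.3 − 2.0)/2 = 1.15 m; q_1 = 0.35 × 0.11 × 1.15 = 0.04428 m³/s
w_2 = (5.7 − 2.0)/2 = 1.85 m; q_2 = 0.67 × 0.28 × 1.85 = 0.3471 m³/s
w_3 = (10.6 − 4.3)/2 = 3.15 m; q_3 = 0.76 × 0.34 × 3.15 = 0.8140 m³/s
w_4 = (14.8 − 5.7)/2 = 4.55 m; q_4 = 0.74 × 0.32 × 4.55 = 1.077 m³/s
w_5 = (22.7 − 10.6)/2 = 6.05 m; q_5 = 0.91 × 0.47 × 6.05 = 2.588 m³/s
w_6 = (22.7 − 14.8)/2 = 3.95 m; q_6 = 0.52 × 0.10 × 3.95 = 0.2054 m³/s
Q = Σ qᵢ = 5.076 m³/s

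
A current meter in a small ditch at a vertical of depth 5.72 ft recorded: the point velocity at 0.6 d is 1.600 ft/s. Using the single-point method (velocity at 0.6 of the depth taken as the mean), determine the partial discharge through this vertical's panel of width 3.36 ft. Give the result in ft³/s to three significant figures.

30.8 ft³/s

v̄ = v₀.₆ = 1.600 ft/s
q = v̄ × d × w = 1.600 × 5.72 × 3.36 = 30.75 ft³/s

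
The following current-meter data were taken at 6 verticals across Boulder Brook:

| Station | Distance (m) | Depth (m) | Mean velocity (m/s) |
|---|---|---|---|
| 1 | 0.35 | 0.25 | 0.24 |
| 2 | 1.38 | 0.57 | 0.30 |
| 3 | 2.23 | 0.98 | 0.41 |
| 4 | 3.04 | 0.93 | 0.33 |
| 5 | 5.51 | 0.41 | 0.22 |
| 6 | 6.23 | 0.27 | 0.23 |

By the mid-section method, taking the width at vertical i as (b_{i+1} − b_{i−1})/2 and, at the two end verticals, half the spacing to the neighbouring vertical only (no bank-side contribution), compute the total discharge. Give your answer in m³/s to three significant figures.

1.19 m³/s

w_1 = (1.38 − 0.35)/2 = 0.515 m; q_1 = 0.24 × 0.25 × 0.515 = 0.03090 m³/s
w_2 = (2.23 − 0.35)/2 = 0.94 m; q_2 = 0.30 × 0.57 × 0.94 = 0.1607 m³/s
w_3 = (3.04 − 1.38)/2 = 0.83 m; q_3 = 0.41 × 0.98 × 0.83 = 0.3335 m³/s
w_4 = (5.51 − 2.23)/2 = 1.64 m; q_4 = 0.33 × 0.93 × 1.64 = 0.5033 m³/s
w_5 = (6.23 − 3.04)/2 = 1.595 m; q_5 = 0.22 × 0.41 × 1.595 = 0.1439 m³/s
w_6 = (6.23 − 5.51)/2 = 0.36 m; q_6 = 0.23 × 0.27 × 0.36 = 0.02236 m³/s
Q = Σ qᵢ = 1.195 m³/s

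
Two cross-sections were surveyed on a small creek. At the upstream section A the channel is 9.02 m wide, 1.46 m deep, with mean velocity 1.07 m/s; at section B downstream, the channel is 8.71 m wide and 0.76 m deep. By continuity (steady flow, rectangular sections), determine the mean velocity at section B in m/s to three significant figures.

Q = A₁V₁ = (9.02×1.46) × 1.07 = 14.09 m³/s
A₂ = 8.71 × 0.76 = 6.620 m²
V₂ = Q/A₂ = 14.09/6.620 = 2.129 m/s

2.13 m/s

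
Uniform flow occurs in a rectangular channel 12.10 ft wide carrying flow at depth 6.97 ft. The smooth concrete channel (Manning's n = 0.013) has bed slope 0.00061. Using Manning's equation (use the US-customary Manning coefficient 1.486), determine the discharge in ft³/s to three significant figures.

521 ft³/s

A = b·y = 12.10 × 6.97 = 84.34 ft²
P = b + 2y = 12.10 + 2×6.97 = 26.04 ft
R = A/P = 84.34/26.04 = 3.239 ft
Q = (1.486/n)·A·R^(2/3)·S^(1/2) = (1.486/0.013) × 84.34 × 3.239^(2/3) × 0.00061^(1/2) = 521.2 ft³/s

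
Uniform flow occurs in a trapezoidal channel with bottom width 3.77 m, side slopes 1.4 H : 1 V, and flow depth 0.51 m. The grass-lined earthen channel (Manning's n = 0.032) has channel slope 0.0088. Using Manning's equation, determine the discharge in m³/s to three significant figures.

A = (b + z·y)·y = (3.77 + 1.4×0.51)×0.51 = 2.287 m²
P = b + 2y√(1+z²) = 3.77 + 2×0.51×√(1+1.4²) = 5.525 m
R = A/P = 2.287/5.525 = 0.4139 m
Q = (1/n)·A·R^(2/3)·S^(1/2) = (1/0.032) × 2.287 × 0.4139^(2/3) × 0.0088^(1/2) = 3.723 m³/s

3.72 m³/s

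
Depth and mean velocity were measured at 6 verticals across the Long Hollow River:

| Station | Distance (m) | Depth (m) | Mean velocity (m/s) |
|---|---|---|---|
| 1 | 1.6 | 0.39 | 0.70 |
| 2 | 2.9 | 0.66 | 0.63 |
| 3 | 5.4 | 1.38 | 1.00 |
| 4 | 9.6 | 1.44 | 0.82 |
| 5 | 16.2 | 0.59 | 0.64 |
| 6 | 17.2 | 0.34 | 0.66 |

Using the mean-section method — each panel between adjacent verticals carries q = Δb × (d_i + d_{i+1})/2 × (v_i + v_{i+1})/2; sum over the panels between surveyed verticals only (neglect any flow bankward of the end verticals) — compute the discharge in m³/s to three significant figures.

13.1 m³/s

Panel 1-2: Δb = 1.3 m, d̄ = (0.39+0.66)/2 = 0.525, v̄ = (0.70+0.63)/2 = 0.665 → q = 1.3×0.525×0.665 = 0.4539 m³/s
Panel 2-3: Δb = 2.5 m, d̄ = (0.66+1.38)/2 = 1.02, v̄ = (0.63+1.00)/2 = 0.815 → q = 2.5×1.02×0.815 = 2.078 m³/s
Panel 3-4: Δb = 4.2 m, d̄ = (1.38+1.44)/2 = 1.41, v̄ = (1.00+0.82)/2 = 0.91 → q = 4.2×1.41×0.91 = 5.389 m³/s
Panel 4-5: Δb = 6.6 m, d̄ = (1.44+0.59)/2 = 1.015, v̄ = (0.82+0.64)/2 = 0.73 → q = 6.6×1.015×0.73 = 4.890 m³/s
Panel 5-6: Δb = 1 m, d̄ = (0.59+0.34)/2 = 0.465, v̄ = (0.64+0.66)/2 = 0.65 → q = 1×0.465×0.65 = 0.3023 m³/s
Q = Σ q = 13.11 m³/s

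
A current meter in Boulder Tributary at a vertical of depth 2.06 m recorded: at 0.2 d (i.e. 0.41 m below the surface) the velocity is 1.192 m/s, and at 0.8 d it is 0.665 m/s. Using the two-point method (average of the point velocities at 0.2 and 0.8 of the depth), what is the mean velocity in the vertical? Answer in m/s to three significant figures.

v̄ = (1.192 + 0.665) / 2 = 0.9285 m/s

0.929 m/s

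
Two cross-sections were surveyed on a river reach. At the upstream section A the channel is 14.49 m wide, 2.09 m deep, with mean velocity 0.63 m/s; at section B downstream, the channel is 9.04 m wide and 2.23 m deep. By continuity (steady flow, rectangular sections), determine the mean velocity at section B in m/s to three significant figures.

Q = A₁V₁ = (14.49×2.09) × 0.63 = 19.08 m³/s
A₂ = 9.04 × 2.23 = 20.16 m²
V₂ = Q/A₂ = 19.08/20.16 = 0.9464 m/s

0.946 m/s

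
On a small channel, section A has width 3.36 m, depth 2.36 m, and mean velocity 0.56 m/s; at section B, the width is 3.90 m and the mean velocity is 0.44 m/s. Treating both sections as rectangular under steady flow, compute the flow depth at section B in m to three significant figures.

2.59 m

Q = A₁V₁ = (3.36×2.36) × 0.56 = 4.441 m³/s
d₂ = Q/(b₂ V₂) = 4.441/(3.90×0.44) = 2.588 m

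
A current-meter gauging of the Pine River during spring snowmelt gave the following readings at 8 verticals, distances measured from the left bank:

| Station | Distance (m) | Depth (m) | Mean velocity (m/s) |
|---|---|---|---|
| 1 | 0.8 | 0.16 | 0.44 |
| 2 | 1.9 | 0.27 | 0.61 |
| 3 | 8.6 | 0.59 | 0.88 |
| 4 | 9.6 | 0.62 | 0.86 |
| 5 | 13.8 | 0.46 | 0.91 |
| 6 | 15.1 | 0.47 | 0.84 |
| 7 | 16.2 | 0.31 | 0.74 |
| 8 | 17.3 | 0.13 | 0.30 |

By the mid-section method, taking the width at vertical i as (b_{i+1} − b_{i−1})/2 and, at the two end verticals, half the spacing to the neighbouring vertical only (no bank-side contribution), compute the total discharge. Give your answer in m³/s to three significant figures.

5.96 m³/s

w_1 = (1.9 − 0.8)/2 = 0.55 m; q_1 = 0.44 × 0.16 × 0.55 = 0.03872 m³/s
w_2 = (8.6 − 0.8)/2 = 3.9 m; q_2 = 0.61 × 0.27 × 3.9 = 0.6423 m³/s
w_3 = (9.6 − 1.9)/2 = 3.85 m; q_3 = 0.88 × 0.59 × 3.85 = 1.999 m³/s
w_4 = (13.8 − 8.6)/2 = 2.6 m; q_4 = 0.86 × 0.62 × 2.6 = 1.386 m³/s
w_5 = (15.1 − 9.6)/2 = 2.75 m; q_5 = 0.91 × 0.46 × 2.75 = 1.151 m³/s
w_6 = (16.2 − 13.8)/2 = 1.2 m; q_6 = 0.84 × 0.47 × 1.2 = 0.4738 m³/s
w_7 = (17.3 − 15.1)/2 = 1.1 m; q_7 = 0.74 × 0.31 × 1.1 = 0.2523 m³/s
w_8 = (17.3 − 16.2)/2 = 0.55 m; q_8 = 0.30 × 0.13 × 0.55 = 0.02145 m³/s
Q = Σ qᵢ = 5.965 m³/s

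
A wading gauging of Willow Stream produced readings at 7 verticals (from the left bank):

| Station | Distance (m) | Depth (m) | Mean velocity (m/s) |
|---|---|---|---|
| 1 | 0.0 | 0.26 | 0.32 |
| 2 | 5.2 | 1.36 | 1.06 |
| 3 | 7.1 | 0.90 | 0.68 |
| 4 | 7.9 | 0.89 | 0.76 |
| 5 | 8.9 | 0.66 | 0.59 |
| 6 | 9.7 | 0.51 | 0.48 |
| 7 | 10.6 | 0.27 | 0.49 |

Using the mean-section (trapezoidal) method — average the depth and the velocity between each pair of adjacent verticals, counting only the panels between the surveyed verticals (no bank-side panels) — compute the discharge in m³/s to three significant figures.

Panel 1-2: Δb = 5.2 m, d̄ = (0.26+1.36)/2 = 0.81, v̄ = (0.32+1.06)/2 = 0.69 → q = 5.2×0.81×0.69 = 2.906 m³/s
Panel 2-3: Δb = 1.9 m, d̄ = (1.36+0.90)/2 = 1.13, v̄ = (1.06+0.68)/2 = 0.87 → q = 1.9×1.13×0.87 = 1.868 m³/s
Panel 3-4: Δb = 0.8 m, d̄ = (0.90+0.89)/2 = 0.895, v̄ = (0.68+0.76)/2 = 0.72 → q = 0.8×0.895×0.72 = 0.5155 m³/s
Panel 4-5: Δb = 1 m, d̄ = (0.89+0.66)/2 = 0.775, v̄ = (0.76+0.59)/2 = 0.675 → q = 1×0.775×0.675 = 0.5231 m³/s
Panel 5-6: Δb = 0.8 m, d̄ = (0.66+0.51)/2 = 0.585, v̄ = (0.59+0.48)/2 = 0.535 → q = 0.8×0.585×0.535 = 0.2504 m³/s
Panel 6-7: Δb = 0.9 m, d̄ = (0.51+0.27)/2 = 0.39, v̄ = (0.48+0.49)/2 = 0.485 → q = 0.9×0.39×0.485 = 0.1702 m³/s
Q = Σ q = 6.233 m³/s

6.23 m³/s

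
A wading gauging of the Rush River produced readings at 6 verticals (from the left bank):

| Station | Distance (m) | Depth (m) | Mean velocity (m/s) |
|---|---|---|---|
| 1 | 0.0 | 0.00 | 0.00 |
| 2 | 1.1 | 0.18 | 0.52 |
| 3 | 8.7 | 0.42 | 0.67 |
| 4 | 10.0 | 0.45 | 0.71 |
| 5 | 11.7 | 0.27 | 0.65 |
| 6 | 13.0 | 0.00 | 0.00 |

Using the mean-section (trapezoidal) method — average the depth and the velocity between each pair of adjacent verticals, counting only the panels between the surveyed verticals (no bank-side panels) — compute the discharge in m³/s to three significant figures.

Panel 1-2: Δb = 1.1 m, d̄ = (0.00+0.18)/2 = 0.09, v̄ = (0.00+0.52)/2 = 0.26 → q = 1.1×0.09×0.26 = 0.02574 m³/s
Panel 2-3: Δb = 7.6 m, d̄ = (0.18+0.42)/2 = 0.3, v̄ = (0.52+0.67)/2 = 0.595 → q = 7.6×0.3×0.595 = 1.357 m³/s
Panel 3-4: Δb = 1.3 m, d̄ = (0.42+0.45)/2 = 0.435, v̄ = (0.67+0.71)/2 = 0.69 → q = 1.3×0.435×0.69 = 0.3902 m³/s
Panel 4-5: Δb = 1.7 m, d̄ = (0.45+0.27)/2 = 0.36, v̄ = (0.71+0.65)/2 = 0.68 → q = 1.7×0.36×0.68 = 0.4162 m³/s
Panel 5-6: Δb = 1.3 m, d̄ = (0.27+0.00)/2 = 0.135, v̄ = (0.65+0.00)/2 = 0.325 → q = 1.3×0.135×0.325 = 0.05704 m³/s
Q = Σ q = 2.246 m³/s

2.25 m³/s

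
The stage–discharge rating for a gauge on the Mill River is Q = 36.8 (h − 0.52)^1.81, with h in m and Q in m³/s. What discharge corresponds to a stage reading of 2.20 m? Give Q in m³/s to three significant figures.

Q = 36.8 × (2.20 − 0.52)^1.81 = 36.8 × 1.68^1.81 = 94.11 m³/s

94.1 m³/s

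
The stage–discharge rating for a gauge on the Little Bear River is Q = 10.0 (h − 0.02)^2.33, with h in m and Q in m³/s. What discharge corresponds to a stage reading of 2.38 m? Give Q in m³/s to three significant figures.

73.9 m³/s

Q = 10.0 × (2.38 − 0.02)^2.33 = 10.0 × 2.36^2.33 = 73.94 m³/s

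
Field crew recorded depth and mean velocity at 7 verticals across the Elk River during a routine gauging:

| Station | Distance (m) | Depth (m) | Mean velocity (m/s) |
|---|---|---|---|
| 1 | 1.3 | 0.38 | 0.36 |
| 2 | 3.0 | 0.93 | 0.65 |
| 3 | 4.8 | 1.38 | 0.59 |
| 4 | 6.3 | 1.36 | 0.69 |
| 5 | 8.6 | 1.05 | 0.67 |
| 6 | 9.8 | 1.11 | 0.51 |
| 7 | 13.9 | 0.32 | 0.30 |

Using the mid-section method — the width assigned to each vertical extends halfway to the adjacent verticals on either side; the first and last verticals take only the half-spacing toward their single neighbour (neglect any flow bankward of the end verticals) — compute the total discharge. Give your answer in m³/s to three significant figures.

w_1 = (3.0 − 1.3)/2 = 0.85 m; q_1 = 0.36 × 0.38 × 0.85 = 0.1163 m³/s
w_2 = (4.8 − 1.3)/2 = 1.75 m; q_2 = 0.65 × 0.93 × 1.75 = 1.058 m³/s
w_3 = (6.3 − 3.0)/2 = 1.65 m; q_3 = 0.59 × 1.38 × 1.65 = 1.343 m³/s
w_4 = (8.6 − 4.8)/2 = 1.9 m; q_4 = 0.69 × 1.36 × 1.9 = 1.783 m³/s
w_5 = (9.8 − 6.3)/2 = 1.75 m; q_5 = 0.67 × 1.05 × 1.75 = 1.231 m³/s
w_6 = (13.9 − 8.6)/2 = 2.65 m; q_6 = 0.51 × 1.11 × 2.65 = 1.500 m³/s
w_7 = (13.9 − 9.8)/2 = 2.05 m; q_7 = 0.30 × 0.32 × 2.05 = 0.1968 m³/s
Q = Σ qᵢ = 7.229 m³/s

7.23 m³/s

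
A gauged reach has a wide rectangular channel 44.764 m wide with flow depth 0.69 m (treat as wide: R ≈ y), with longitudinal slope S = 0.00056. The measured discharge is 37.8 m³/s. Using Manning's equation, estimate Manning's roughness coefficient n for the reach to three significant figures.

0.0151

A = b·y = 44.764 × 0.69 = 30.89 m²
Wide channel: R ≈ y = 0.69 m
n = (1/Q)·A·R^(2/3)·S^(1/2) = (1/37.8) × 30.89 × 0.7808 × 0.02366 = 0.01510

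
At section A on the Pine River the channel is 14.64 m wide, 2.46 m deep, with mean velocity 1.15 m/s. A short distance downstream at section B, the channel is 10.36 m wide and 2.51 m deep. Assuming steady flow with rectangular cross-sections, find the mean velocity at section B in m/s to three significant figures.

Q = A₁V₁ = (14.64×2.46) × 1.15 = 41.42 m³/s
A₂ = 10.36 × 2.51 = 26.00 m²
V₂ = Q/A₂ = 41.42/26.00 = 1.593 m/s

1.59 m/s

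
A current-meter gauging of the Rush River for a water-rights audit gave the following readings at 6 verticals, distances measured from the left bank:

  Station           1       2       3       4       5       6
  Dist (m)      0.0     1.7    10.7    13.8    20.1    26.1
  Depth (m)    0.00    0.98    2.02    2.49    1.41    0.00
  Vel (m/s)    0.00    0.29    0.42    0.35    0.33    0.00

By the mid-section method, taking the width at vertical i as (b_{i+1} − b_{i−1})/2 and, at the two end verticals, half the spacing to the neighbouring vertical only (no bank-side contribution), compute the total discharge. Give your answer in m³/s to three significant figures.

13.6 m³/s

w_2 = (10.7 − 0.0)/2 = 5.35 m; q_2 = 0.29 × 0.98 × 5.35 = 1.520 m³/s
w_3 = (13.8 − 1.7)/2 = 6.05 m; q_3 = 0.42 × 2.02 × 6.05 = 5.133 m³/s
w_4 = (20.1 − 10.7)/2 = 4.7 m; q_4 = 0.35 × 2.49 × 4.7 = 4.096 m³/s
w_5 = (26.1 − 13.8)/2 = 6.15 m; q_5 = 0.33 × 1.41 × 6.15 = 2.862 m³/s
Stations 1, 6 contribute zero (depth or velocity is 0).
Q = Σ qᵢ = 13.61 m³/s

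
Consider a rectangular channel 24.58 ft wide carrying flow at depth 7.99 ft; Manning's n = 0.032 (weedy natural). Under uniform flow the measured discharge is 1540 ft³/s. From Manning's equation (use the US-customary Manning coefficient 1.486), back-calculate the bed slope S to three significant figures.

A = b·y = 24.58 × 7.99 = 196.4 ft²
P = b + 2y = 24.58 + 2×7.99 = 40.56 ft
R = A/P = 196.4/40.56 = 4.842 ft
S = (Q·n / (1.486·A·R^(2/3)))² = (1540×0.032 / (1.486×196.4×2.862))² = 0.003481

0.00348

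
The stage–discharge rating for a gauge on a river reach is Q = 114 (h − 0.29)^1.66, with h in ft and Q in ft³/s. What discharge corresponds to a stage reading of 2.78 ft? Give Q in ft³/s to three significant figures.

518 ft³/s

Q = 114 × (2.78 − 0.29)^1.66 = 114 × 2.49^1.66 = 518.3 ft³/s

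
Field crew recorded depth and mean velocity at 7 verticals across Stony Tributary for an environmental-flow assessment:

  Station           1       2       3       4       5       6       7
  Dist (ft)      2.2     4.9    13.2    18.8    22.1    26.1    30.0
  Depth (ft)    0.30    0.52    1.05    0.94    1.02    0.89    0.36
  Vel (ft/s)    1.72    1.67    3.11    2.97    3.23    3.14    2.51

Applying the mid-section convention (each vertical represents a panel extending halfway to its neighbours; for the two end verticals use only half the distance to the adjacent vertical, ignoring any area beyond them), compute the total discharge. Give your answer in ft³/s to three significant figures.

w_1 = (4.9 − 2.2)/2 = 1.35 ft; q_1 = 1.72 × 0.30 × 1.35 = 0.6966 ft³/s
w_2 = (13.2 − 2.2)/2 = 5.5 ft; q_2 = 1.67 × 0.52 × 5.5 = 4.776 ft³/s
w_3 = (18.8 − 4.9)/2 = 6.95 ft; q_3 = 3.11 × 1.05 × 6.95 = 22.70 ft³/s
w_4 = (22.1 − 13.2)/2 = 4.45 ft; q_4 = 2.97 × 0.94 × 4.45 = 12.42 ft³/s
w_5 = (26.1 − 18.8)/2 = 3.65 ft; q_5 = 3.23 × 1.02 × 3.65 = 12.03 ft³/s
w_6 = (30.0 − 22.1)/2 = 3.95 ft; q_6 = 3.14 × 0.89 × 3.95 = 11.04 ft³/s
w_7 = (30.0 − 26.1)/2 = 1.95 ft; q_7 = 2.51 × 0.36 × 1.95 = 1.762 ft³/s
Q = Σ qᵢ = 65.42 ft³/s

65.4 ft³/s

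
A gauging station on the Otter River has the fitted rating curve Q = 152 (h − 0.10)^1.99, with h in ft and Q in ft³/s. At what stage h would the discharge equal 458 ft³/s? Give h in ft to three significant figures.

1.84 ft

h − h₀ = (Q/C)^(1/b) = (458/152)^(1/1.99) = 1.741 ft
h = 0.10 + 1.741 = 1.841 ft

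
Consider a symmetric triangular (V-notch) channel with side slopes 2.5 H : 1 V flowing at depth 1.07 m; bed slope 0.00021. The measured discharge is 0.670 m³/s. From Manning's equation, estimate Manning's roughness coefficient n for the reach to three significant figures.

0.0388

A = z·y² = 2.5×1.07² = 2.862 m²
P = 2y√(1+z²) = 2×1.07×√(1+2.5²) = 5.762 m
R = A/P = 2.862/5.762 = 0.4967 m
n = (1/Q)·A·R^(2/3)·S^(1/2) = (1/0.670) × 2.862 × 0.6272 × 0.01449 = 0.03883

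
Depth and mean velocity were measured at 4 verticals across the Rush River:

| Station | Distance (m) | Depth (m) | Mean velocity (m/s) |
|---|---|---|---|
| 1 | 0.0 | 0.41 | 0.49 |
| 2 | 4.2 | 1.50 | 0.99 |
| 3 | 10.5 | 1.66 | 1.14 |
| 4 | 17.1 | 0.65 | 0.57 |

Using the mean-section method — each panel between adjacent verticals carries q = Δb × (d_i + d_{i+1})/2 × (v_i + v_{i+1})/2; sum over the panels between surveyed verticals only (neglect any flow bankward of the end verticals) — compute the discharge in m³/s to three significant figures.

Panel 1-2: Δb = 4.2 m, d̄ = (0.41+1.50)/2 = 0.955, v̄ = (0.49+0.99)/2 = 0.74 → q = 4.2×0.955×0.74 = 2.968 m³/s
Panel 2-3: Δb = 6.3 m, d̄ = (1.50+1.66)/2 = 1.58, v̄ = (0.99+1.14)/2 = 1.065 → q = 6.3×1.58×1.065 = 10.60 m³/s
Panel 3-4: Δb = 6.6 m, d̄ = (1.66+0.65)/2 = 1.155, v̄ = (1.14+0.57)/2 = 0.855 → q = 6.6×1.155×0.855 = 6.518 m³/s
Q = Σ q = 20.09 m³/s

20.1 m³/s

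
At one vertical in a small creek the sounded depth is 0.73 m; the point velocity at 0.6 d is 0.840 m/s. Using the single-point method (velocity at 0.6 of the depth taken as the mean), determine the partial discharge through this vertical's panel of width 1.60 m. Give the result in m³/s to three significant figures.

0.981 m³/s

v̄ = v₀.₆ = 0.840 m/s
q = v̄ × d × w = 0.8400 × 0.73 × 1.60 = 0.9811 m³/s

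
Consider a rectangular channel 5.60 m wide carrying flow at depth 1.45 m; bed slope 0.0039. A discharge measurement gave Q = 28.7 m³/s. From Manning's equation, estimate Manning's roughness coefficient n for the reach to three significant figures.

0.0171

A = b·y = 5.60 × 1.45 = 8.120 m²
P = b + 2y = 5.60 + 2×1.45 = 8.500 m
R = A/P = 8.120/8.500 = 0.9553 m
n = (1/Q)·A·R^(2/3)·S^(1/2) = (1/28.7) × 8.120 × 0.9700 × 0.06245 = 0.01714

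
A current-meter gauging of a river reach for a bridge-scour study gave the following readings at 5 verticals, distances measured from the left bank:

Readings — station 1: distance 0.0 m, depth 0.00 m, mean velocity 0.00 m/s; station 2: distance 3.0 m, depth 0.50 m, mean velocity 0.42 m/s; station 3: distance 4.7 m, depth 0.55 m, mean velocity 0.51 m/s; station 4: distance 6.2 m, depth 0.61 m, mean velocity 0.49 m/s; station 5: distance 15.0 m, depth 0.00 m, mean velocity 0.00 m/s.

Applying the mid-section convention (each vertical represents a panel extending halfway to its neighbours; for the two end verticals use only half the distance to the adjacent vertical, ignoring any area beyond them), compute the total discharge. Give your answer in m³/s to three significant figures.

w_2 = (4.7 − 0.0)/2 = 2.35 m; q_2 = 0.42 × 0.50 × 2.35 = 0.4935 m³/s
w_3 = (6.2 − 3.0)/2 = 1.6 m; q_3 = 0.51 × 0.55 × 1.6 = 0.4488 m³/s
w_4 = (15.0 − 4.7)/2 = 5.15 m; q_4 = 0.49 × 0.61 × 5.15 = 1.539 m³/s
Stations 1, 5 contribute zero (depth or velocity is 0).
Q = Σ qᵢ = 2.482 m³/s

2.48 m³/s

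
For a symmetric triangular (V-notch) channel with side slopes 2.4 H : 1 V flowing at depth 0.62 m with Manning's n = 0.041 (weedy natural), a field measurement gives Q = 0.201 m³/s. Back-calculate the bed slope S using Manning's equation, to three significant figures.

0.000423

A = z·y² = 2.4×0.62² = 0.9226 m²
P = 2y√(1+z²) = 2×0.62×√(1+2.4²) = 3.224 m
R = A/P = 0.9226/3.224 = 0.2862 m
S = (Q·n / (1·A·R^(2/3)))² = (0.201×0.041 / (1×0.9226×0.4342))² = 0.0004232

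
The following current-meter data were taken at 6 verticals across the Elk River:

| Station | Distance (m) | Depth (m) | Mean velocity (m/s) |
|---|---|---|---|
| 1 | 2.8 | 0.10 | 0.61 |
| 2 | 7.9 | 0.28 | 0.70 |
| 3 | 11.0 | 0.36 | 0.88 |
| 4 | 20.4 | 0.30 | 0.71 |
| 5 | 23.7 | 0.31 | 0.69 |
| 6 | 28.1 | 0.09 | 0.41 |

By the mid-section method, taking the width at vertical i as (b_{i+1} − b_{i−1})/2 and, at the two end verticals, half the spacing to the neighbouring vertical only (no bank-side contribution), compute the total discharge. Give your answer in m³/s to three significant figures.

5.20 m³/s

w_1 = (7.9 − 2.8)/2 = 2.55 m; q_1 = 0.61 × 0.10 × 2.55 = 0.1556 m³/s
w_2 = (11.0 − 2.8)/2 = 4.1 m; q_2 = 0.70 × 0.28 × 4.1 = 0.8036 m³/s
w_3 = (20.4 − 7.9)/2 = 6.25 m; q_3 = 0.88 × 0.36 × 6.25 = 1.980 m³/s
w_4 = (23.7 − 11.0)/2 = 6.35 m; q_4 = 0.71 × 0.30 × 6.35 = 1.353 m³/s
w_5 = (28.1 − 20.4)/2 = 3.85 m; q_5 = 0.69 × 0.31 × 3.85 = 0.8235 m³/s
w_6 = (28.1 − 23.7)/2 = 2.2 m; q_6 = 0.41 × 0.09 × 2.2 = 0.08118 m³/s
Q = Σ qᵢ = 5.196 m³/s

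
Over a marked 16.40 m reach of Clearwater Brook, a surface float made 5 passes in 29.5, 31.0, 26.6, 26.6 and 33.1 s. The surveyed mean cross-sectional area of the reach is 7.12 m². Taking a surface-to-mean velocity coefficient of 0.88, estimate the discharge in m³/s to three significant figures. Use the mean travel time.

3.50 m³/s

t̄ = (29.5 + 31.0 + 26.6 + 26.6 + 33.1) / 5 = 29.36 s
v_surface = L / t̄ = 16.40 / 29.36 = 0.5586 m/s
v_mean = 0.88 × 0.5586 = 0.4916 m/s
Q = A × v_mean = 7.12 × 0.4916 = 3.500 m³/s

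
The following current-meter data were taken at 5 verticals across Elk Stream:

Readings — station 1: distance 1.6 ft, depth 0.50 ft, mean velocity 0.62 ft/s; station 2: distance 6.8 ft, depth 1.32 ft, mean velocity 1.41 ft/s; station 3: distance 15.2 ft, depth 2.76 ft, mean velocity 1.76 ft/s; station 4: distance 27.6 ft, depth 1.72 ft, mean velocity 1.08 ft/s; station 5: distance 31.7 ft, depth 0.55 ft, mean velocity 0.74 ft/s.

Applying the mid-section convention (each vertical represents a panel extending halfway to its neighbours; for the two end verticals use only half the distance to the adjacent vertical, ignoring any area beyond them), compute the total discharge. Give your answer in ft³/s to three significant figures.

80.1 ft³/s

w_1 = (6.8 − 1.6)/2 = 2.6 ft; q_1 = 0.62 × 0.50 × 2.6 = 0.8060 ft³/s
w_2 = (15.2 − 1.6)/2 = 6.8 ft; q_2 = 1.41 × 1.32 × 6.8 = 12.66 ft³/s
w_3 = (27.6 − 6.8)/2 = 10.4 ft; q_3 = 1.76 × 2.76 × 10.4 = 50.52 ft³/s
w_4 = (31.7 − 15.2)/2 = 8.25 ft; q_4 = 1.08 × 1.72 × 8.25 = 15.33 ft³/s
w_5 = (31.7 − 27.6)/2 = 2.05 ft; q_5 = 0.74 × 0.55 × 2.05 = 0.8344 ft³/s
Q = Σ qᵢ = 80.14 ft³/s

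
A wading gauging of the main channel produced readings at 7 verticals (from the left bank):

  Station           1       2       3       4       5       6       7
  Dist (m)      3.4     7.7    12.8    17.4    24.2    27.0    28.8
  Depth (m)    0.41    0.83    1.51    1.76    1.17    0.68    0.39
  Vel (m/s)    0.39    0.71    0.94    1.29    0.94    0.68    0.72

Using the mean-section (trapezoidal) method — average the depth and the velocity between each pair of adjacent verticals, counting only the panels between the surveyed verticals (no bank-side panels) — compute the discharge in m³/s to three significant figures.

28.7 m³/s

Panel 1-2: Δb = 4.3 m, d̄ = (0.41+0.83)/2 = 0.62, v̄ = (0.39+0.71)/2 = 0.55 → q = 4.3×0.62×0.55 = 1.466 m³/s
Panel 2-3: Δb = 5.1 m, d̄ = (0.83+1.51)/2 = 1.17, v̄ = (0.71+0.94)/2 = 0.825 → q = 5.1×1.17×0.825 = 4.923 m³/s
Panel 3-4: Δb = 4.6 m, d̄ = (1.51+1.76)/2 = 1.635, v̄ = (0.94+1.29)/2 = 1.115 → q = 4.6×1.635×1.115 = 8.386 m³/s
Panel 4-5: Δb = 6.8 m, d̄ = (1.76+1.17)/2 = 1.465, v̄ = (1.29+0.94)/2 = 1.115 → q = 6.8×1.465×1.115 = 11.11 m³/s
Panel 5-6: Δb = 2.8 m, d̄ = (1.17+0.68)/2 = 0.925, v̄ = (0.94+0.68)/2 = 0.81 → q = 2.8×0.925×0.81 = 2.098 m³/s
Panel 6-7: Δb = 1.8 m, d̄ = (0.68+0.39)/2 = 0.535, v̄ = (0.68+0.72)/2 = 0.7 → q = 1.8×0.535×0.7 = 0.6741 m³/s
Q = Σ q = 28.65 m³/s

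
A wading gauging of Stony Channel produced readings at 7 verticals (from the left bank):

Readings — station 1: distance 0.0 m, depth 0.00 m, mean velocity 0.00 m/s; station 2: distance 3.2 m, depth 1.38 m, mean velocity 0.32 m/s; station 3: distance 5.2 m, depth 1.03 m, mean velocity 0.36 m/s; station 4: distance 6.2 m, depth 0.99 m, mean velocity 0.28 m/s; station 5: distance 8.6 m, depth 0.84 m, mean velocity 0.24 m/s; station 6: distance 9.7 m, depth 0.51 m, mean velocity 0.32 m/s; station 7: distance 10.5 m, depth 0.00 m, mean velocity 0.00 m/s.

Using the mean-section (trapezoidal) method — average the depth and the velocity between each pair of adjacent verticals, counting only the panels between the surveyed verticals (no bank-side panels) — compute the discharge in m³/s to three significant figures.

2.31 m³/s

Panel 1-2: Δb = 3.2 m, d̄ = (0.00+1.38)/2 = 0.69, v̄ = (0.00+0.32)/2 = 0.16 → q = 3.2×0.69×0.16 = 0.3533 m³/s
Panel 2-3: Δb = 2 m, d̄ = (1.38+1.03)/2 = 1.205, v̄ = (0.32+0.36)/2 = 0.34 → q = 2×1.205×0.34 = 0.8194 m³/s
Panel 3-4: Δb = 1 m, d̄ = (1.03+0.99)/2 = 1.01, v̄ = (0.36+0.28)/2 = 0.32 → q = 1×1.01×0.32 = 0.3232 m³/s
Panel 4-5: Δb = 2.4 m, d̄ = (0.99+0.84)/2 = 0.915, v̄ = (0.28+0.24)/2 = 0.26 → q = 2.4×0.915×0.26 = 0.5710 m³/s
Panel 5-6: Δb = 1.1 m, d̄ = (0.84+0.51)/2 = 0.675, v̄ = (0.24+0.32)/2 = 0.28 → q = 1.1×0.675×0.28 = 0.2079 m³/s
Panel 6-7: Δb = 0.8 m, d̄ = (0.51+0.00)/2 = 0.255, v̄ = (0.32+0.00)/2 = 0.16 → q = 0.8×0.255×0.16 = 0.03264 m³/s
Q = Σ q = 2.307 m³/s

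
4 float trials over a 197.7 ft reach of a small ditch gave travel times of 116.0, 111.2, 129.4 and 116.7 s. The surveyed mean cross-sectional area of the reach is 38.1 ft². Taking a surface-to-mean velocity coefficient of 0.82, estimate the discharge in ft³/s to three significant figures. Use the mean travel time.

52.2 ft³/s

t̄ = (116.0 + 111.2 + 129.4 + 116.7) / 4 = 118.325 s
v_surface = L / t̄ = 197.7 / 118.325 = 1.671 ft/s
v_mean = 0.82 × 1.671 = 1.370 ft/s
Q = A × v_mean = 38.1 × 1.370 = 52.20 ft³/s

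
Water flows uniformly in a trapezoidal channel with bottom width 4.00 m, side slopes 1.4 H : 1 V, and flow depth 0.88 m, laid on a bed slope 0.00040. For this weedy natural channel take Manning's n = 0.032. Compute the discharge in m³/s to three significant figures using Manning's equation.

2.17 m³/s

A = (b + z·y)·y = (4.00 + 1.4×0.88)×0.88 = 4.604 m²
P = b + 2y√(1+z²) = 4.00 + 2×0.88×√(1+1.4²) = 7.028 m
R = A/P = 4.604/7.028 = 0.6551 m
Q = (1/n)·A·R^(2/3)·S^(1/2) = (1/0.032) × 4.604 × 0.6551^(2/3) × 0.00040^(1/2) = 2.171 m³/s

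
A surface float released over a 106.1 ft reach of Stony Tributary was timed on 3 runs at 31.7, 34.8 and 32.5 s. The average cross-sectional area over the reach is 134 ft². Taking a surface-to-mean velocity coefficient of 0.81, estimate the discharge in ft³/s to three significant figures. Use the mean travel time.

349 ft³/s

t̄ = (31.7 + 34.8 + 32.5) / 3 = 33 s
v_surface = L / t̄ = 106.1 / 33 = 3.215 ft/s
v_mean = 0.81 × 3.215 = 2.604 ft/s
Q = A × v_mean = 134 × 2.604 = 349.0 ft³/s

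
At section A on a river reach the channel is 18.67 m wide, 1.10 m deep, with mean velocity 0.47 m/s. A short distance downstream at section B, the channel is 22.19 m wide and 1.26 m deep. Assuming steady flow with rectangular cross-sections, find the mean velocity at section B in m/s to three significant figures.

0.345 m/s

Q = A₁V₁ = (18.67×1.10) × 0.47 = 9.652 m³/s
A₂ = 22.19 × 1.26 = 27.96 m²
V₂ = Q/A₂ = 9.652/27.96 = 0.3452 m/s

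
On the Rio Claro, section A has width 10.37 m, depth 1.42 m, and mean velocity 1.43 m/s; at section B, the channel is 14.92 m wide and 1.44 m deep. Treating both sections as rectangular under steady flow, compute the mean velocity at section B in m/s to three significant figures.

Q = A₁V₁ = (10.37×1.42) × 1.43 = 21.06 m³/s
A₂ = 14.92 × 1.44 = 21.48 m²
V₂ = Q/A₂ = 21.06/21.48 = 0.9801 m/s

0.980 m/s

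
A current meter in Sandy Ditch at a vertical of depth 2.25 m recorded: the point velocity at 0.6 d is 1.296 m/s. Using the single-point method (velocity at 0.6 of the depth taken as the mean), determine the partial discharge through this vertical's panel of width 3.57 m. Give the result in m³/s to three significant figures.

v̄ = v₀.₆ = 1.296 m/s
q = v̄ × d × w = 1.296 × 2.25 × 3.57 = 10.41 m³/s

10.4 m³/s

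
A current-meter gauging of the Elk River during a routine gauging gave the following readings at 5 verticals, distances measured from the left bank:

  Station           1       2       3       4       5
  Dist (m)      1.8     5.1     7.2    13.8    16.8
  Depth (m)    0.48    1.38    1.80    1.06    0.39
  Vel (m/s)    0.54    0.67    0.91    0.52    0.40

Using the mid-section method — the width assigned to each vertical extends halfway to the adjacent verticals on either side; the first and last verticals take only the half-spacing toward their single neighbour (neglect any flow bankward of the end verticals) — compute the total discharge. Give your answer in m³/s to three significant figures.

12.9 m³/s

w_1 = (5.1 − 1.8)/2 = 1.65 m; q_1 = 0.54 × 0.48 × 1.65 = 0.4277 m³/s
w_2 = (7.2 − 1.8)/2 = 2.7 m; q_2 = 0.67 × 1.38 × 2.7 = 2.496 m³/s
w_3 = (13.8 − 5.1)/2 = 4.35 m; q_3 = 0.91 × 1.80 × 4.35 = 7.125 m³/s
w_4 = (16.8 − 7.2)/2 = 4.8 m; q_4 = 0.52 × 1.06 × 4.8 = 2.646 m³/s
w_5 = (16.8 − 13.8)/2 = 1.5 m; q_5 = 0.40 × 0.39 × 1.5 = 0.2340 m³/s
Q = Σ qᵢ = 12.93 m³/s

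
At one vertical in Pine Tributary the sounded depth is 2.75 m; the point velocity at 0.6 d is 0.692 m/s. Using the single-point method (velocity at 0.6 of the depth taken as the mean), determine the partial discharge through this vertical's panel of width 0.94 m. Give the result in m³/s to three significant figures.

v̄ = v₀.₆ = 0.692 m/s
q = v̄ × d × w = 0.6920 × 2.75 × 0.94 = 1.789 m³/s

1.79 m³/s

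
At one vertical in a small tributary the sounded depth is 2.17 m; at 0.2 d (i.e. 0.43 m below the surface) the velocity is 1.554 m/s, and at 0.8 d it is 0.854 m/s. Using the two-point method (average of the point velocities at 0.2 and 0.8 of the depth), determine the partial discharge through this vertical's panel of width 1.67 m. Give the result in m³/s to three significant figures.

4.36 m³/s

v̄ = (1.554 + 0.854) / 2 = 1.204 m/s
q = v̄ × d × w = 1.204 × 2.17 × 1.67 = 4.363 m³/s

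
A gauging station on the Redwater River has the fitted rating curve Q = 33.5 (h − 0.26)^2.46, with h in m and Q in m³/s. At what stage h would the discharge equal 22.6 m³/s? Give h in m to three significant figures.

1.11 m

h − h₀ = (Q/C)^(1/b) = (22.6/33.5)^(1/2.46) = 0.8521 m
h = 0.26 + 0.8521 = 1.112 m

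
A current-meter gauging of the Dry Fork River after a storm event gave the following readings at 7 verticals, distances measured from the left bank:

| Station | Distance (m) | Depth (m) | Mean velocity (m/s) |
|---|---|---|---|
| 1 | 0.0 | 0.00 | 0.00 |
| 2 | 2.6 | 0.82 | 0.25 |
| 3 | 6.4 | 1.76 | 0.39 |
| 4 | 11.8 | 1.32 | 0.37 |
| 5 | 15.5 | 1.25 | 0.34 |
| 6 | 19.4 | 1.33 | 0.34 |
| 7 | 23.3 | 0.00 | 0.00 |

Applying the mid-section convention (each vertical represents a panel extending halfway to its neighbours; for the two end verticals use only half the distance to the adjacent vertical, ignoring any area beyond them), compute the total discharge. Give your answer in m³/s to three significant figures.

9.41 m³/s

w_2 = (6.4 − 0.0)/2 = 3.2 m; q_2 = 0.25 × 0.82 × 3.2 = 0.6560 m³/s
w_3 = (11.8 − 2.6)/2 = 4.6 m; q_3 = 0.39 × 1.76 × 4.6 = 3.157 m³/s
w_4 = (15.5 − 6.4)/2 = 4.55 m; q_4 = 0.37 × 1.32 × 4.55 = 2.222 m³/s
w_5 = (19.4 − 11.8)/2 = 3.8 m; q_5 = 0.34 × 1.25 × 3.8 = 1.615 m³/s
w_6 = (23.3 − 15.5)/2 = 3.9 m; q_6 = 0.34 × 1.33 × 3.9 = 1.764 m³/s
Stations 1, 7 contribute zero (depth or velocity is 0).
Q = Σ qᵢ = 9.414 m³/s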